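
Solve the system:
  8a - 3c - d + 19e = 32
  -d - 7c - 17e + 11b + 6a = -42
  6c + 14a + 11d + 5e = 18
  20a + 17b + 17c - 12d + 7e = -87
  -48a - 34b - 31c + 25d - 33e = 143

Row-reduce:
R1 ← R1 / (8).
R2 ← R2 − 6·R1.
R3 ← R3 − 14·R1.
R4 ← R4 − 20·R1.
R5 ← R5 + 48·R1.
R2 ← R2 / (11).
R4 ← R4 − 17·R2.
R5 ← R5 + 34·R2.
R3 ← R3 / (45/4).
R1 ← R1 + 3/8·R3.
R2 ← R2 + 19/44·R3.
R4 ← R4 − 1401/44·R3.
R5 ← R5 + 1401/22·R3.
R4 ← R4 / (-226/5).
R1 ← R1 − 3/10·R4.
R2 ← R2 − 7/15·R4.
R3 ← R3 − 17/15·R4.
R5 ← R5 − 452/5·R4.
Row 5 reduces to 0 = 1, a contradiction. The system is inconsistent.

no solution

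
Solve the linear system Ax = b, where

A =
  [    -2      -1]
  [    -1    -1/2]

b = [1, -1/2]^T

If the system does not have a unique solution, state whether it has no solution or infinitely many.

Row-reduce:
R1 ← R1 / (-2).
R2 ← R2 + 1·R1.
Row 2 reduces to 0 = -1, a contradiction. The system is inconsistent.

no solution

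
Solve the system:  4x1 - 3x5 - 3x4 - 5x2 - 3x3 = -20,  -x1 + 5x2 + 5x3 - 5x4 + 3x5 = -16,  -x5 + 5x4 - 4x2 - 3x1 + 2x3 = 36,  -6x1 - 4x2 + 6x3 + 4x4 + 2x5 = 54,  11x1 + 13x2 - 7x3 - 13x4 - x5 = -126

no solution

Row-reduce:
R1 ← R1 / (4).
R2 ← R2 + 1·R1.
R3 ← R3 + 3·R1.
R4 ← R4 + 6·R1.
R5 ← R5 − 11·R1.
R2 ← R2 / (15/4).
R1 ← R1 + 5/4·R2.
R3 ← R3 + 31/4·R2.
R4 ← R4 + 23/2·R2.
R5 ← R5 − 107/4·R2.
R3 ← R3 / (128/15).
R1 ← R1 − 2/3·R3.
R2 ← R2 − 17/15·R3.
R4 ← R4 − 218/15·R3.
R5 ← R5 + 436/15·R3.
R4 ← R4 / (-165/64).
R1 ← R1 + 125/64·R4.
R2 ← R2 + 41/128·R4.
R3 ← R3 + 137/128·R4.
R5 ← R5 − 165/32·R4.
Row 5 reduces to 0 = -2, a contradiction. The system is inconsistent.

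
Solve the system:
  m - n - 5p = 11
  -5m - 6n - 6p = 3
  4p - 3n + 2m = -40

Row-reduce the augmented matrix:
R2 ← R2 + 5·R1.
R3 ← R3 − 2·R1.
R2 ← R2 / (-11).
R1 ← R1 + 1·R2.
R3 ← R3 + 1·R2.
R3 ← R3 / (185/11).
R1 ← R1 + 24/11·R3.
R2 ← R2 − 31/11·R3.
Reading off the reduced rows gives m = -3, n = 6, p = -4.

m = -3, n = 6, p = -4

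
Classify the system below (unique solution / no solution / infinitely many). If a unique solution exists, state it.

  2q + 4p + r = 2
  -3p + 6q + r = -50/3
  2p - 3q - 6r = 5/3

Row-reduce the augmented matrix:
R1 ← R1 / (4).
R2 ← R2 + 3·R1.
R3 ← R3 − 2·R1.
R2 ← R2 / (15/2).
R1 ← R1 − 1/2·R2.
R3 ← R3 + 4·R2.
R3 ← R3 / (-167/30).
R1 ← R1 − 2/15·R3.
R2 ← R2 − 7/30·R3.
Reading off the reduced rows gives p = 4/3, q = -7/3, r = 4/3.

p = 4/3, q = -7/3, r = 4/3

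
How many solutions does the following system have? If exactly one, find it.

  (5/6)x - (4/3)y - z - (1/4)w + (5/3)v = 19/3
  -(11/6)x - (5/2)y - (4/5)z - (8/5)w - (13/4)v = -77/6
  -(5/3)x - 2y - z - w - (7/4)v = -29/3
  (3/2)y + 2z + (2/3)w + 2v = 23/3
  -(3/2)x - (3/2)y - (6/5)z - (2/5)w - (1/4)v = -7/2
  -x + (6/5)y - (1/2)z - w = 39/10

Row-reduce:
R1 ← R1 / (5/6).
R2 ← R2 + 11/6·R1.
R3 ← R3 + 5/3·R1.
R5 ← R5 + 3/2·R1.
R6 ← R6 + 1·R1.
R2 ← R2 / (-163/30).
R1 ← R1 + 8/5·R2.
R3 ← R3 + 14/3·R2.
R4 ← R4 − 3/2·R2.
R5 ← R5 + 39/10·R2.
R6 ← R6 + 2/5·R2.
R3 ← R3 / (-69/163).
R1 ← R1 + 258/815·R3.
R2 ← R2 − 90/163·R3.
R4 ← R4 − 191/163·R3.
R5 ← R5 + 138/163·R3.
R6 ← R6 + 2411/1630·R3.
R4 ← R4 / (95/92).
R1 ← R1 − 17/230·R4.
R2 ← R2 − 39/46·R4.
R3 ← R3 + 113/138·R4.
R6 ← R6 + 3247/1380·R4.
Swap R5 and R6.
R5 ← R5 / (737/72).
R1 ← R1 − 17/30·R5.
R2 ← R2 + 3·R5.
R3 ← R3 − 53/36·R5.
R4 ← R4 − 16/3·R5.
Row 6 reduces to 0 = 3, a contradiction. The system is inconsistent.

no solution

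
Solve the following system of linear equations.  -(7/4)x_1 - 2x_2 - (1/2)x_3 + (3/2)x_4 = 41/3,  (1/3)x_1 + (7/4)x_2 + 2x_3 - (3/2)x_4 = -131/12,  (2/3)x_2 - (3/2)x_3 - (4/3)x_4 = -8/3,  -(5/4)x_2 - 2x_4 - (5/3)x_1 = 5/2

x_1 = -3, x_2 = -2, x_3 = -4/3, x_4 = 5/2

Row-reduce the augmented matrix:
R1 ← R1 / (-7/4).
R2 ← R2 − 1/3·R1.
R4 ← R4 + 5/3·R1.
R2 ← R2 / (115/84).
R1 ← R1 − 8/7·R2.
R3 ← R3 − 2/3·R2.
R4 ← R4 − 55/84·R2.
R3 ← R3 / (-335/138).
R1 ← R1 + 30/23·R3.
R2 ← R2 − 32/23·R3.
R4 ← R4 + 10/23·R3.
R4 ← R4 / (-1819/670).
R1 ← R1 − 186/335·R4.
R2 ← R2 + 2198/1675·R4.
R3 ← R3 − 512/1675·R4.
Reading off the reduced rows gives x_1 = -3, x_2 = -2, x_3 = -4/3, x_4 = 5/2.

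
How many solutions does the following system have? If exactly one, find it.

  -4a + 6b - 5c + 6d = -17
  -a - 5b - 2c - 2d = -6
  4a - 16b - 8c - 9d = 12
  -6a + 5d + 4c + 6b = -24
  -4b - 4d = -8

Row-reduce the augmented matrix:
R1 ← R1 / (-4).
R2 ← R2 + 1·R1.
R3 ← R3 − 4·R1.
R4 ← R4 + 6·R1.
R2 ← R2 / (-13/2).
R1 ← R1 + 3/2·R2.
R3 ← R3 + 10·R2.
R4 ← R4 + 3·R2.
R5 ← R5 + 4·R2.
R3 ← R3 / (-154/13).
R1 ← R1 − 37/26·R3.
R2 ← R2 − 3/26·R3.
R4 ← R4 − 154/13·R3.
R5 ← R5 − 6/13·R3.
Swap R4 and R5.
R4 ← R4 / (-135/77).
R1 ← R1 + 125/308·R4.
R2 ← R2 − 173/308·R4.
R3 ← R3 + 31/154·R4.
R5 reduces to 0 = 0, so the extra equation is consistent.
Reading off the reduced rows gives a = 6, b = -2, c = 1, d = 4.

a = 6, b = -2, c = 1, d = 4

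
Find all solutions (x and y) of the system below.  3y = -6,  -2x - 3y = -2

Row-reduce the augmented matrix:
Swap R1 and R2.
R1 ← R1 / (-2).
R2 ← R2 / (3).
R1 ← R1 − 3/2·R2.
Reading off the reduced rows gives x = 4, y = -2.

x = 4, y = -2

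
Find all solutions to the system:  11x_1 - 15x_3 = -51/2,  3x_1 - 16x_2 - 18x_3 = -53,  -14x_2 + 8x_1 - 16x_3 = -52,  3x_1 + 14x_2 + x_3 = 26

no solution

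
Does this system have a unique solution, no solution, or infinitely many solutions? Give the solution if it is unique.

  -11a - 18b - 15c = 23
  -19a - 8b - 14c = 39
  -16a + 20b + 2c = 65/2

no solution

Row-reduce:
R1 ← R1 / (-11).
R2 ← R2 + 19·R1.
R3 ← R3 + 16·R1.
R2 ← R2 / (254/11).
R1 ← R1 − 18/11·R2.
R3 ← R3 − 508/11·R2.
Row 3 reduces to 0 = 1/2, a contradiction. The system is inconsistent.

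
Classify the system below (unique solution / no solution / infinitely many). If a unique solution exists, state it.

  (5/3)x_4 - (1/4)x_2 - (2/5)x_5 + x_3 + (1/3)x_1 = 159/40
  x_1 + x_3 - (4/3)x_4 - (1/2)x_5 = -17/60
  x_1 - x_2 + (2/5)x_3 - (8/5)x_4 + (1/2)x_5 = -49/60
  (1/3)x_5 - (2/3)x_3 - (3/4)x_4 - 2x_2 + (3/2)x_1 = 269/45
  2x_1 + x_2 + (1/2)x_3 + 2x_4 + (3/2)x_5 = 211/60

x_1 = 14/5, x_2 = -3/2, x_3 = -5/3, x_4 = 2, x_5 = -5/2

Row-reduce the augmented matrix:
R1 ← R1 / (1/3).
R2 ← R2 − 1·R1.
R3 ← R3 − 1·R1.
R4 ← R4 − 3/2·R1.
R5 ← R5 − 2·R1.
R2 ← R2 / (3/4).
R1 ← R1 + 3/4·R2.
R3 ← R3 + 1/4·R2.
R4 ← R4 + 7/8·R2.
R5 ← R5 − 5/2·R2.
R3 ← R3 / (-49/15).
R1 ← R1 − 1·R3.
R2 ← R2 + 8/3·R3.
R4 ← R4 + 15/2·R3.
R5 ← R5 − 7/6·R3.
R4 ← R4 / (157/36).
R1 ← R1 + 4·R4.
R2 ← R2 + 4/3·R4.
R3 ← R3 − 8/3·R4.
R5 ← R5 − 10·R4.
R5 ← R5 / (218131/38465).
R1 ← R1 + 97983/76930·R5.
R2 ← R2 + 42314/38465·R5.
R3 ← R3 − 12251/38465·R5.
R4 ← R4 + 13131/38465·R5.
Reading off the reduced rows gives x_1 = 14/5, x_2 = -3/2, x_3 = -5/3, x_4 = 2, x_5 = -5/2.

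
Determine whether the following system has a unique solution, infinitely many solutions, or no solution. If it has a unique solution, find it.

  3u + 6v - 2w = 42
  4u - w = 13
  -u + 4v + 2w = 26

Row-reduce the augmented matrix:
R1 ← R1 / (3).
R2 ← R2 − 4·R1.
R3 ← R3 + 1·R1.
R2 ← R2 / (-8).
R1 ← R1 − 2·R2.
R3 ← R3 − 6·R2.
R3 ← R3 / (31/12).
R1 ← R1 + 1/4·R3.
R2 ← R2 + 5/24·R3.
Reading off the reduced rows gives u = 4, v = 6, w = 3.

u = 4, v = 6, w = 3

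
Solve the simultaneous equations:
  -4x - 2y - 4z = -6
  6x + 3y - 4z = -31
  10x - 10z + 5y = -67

Row-reduce:
R1 ← R1 / (-4).
R2 ← R2 − 6·R1.
R3 ← R3 − 10·R1.
R2 ← R2 / (-10).
R1 ← R1 − 1·R2.
R3 ← R3 + 20·R2.
Row 3 reduces to 0 = -2, a contradiction. The system is inconsistent.

no solution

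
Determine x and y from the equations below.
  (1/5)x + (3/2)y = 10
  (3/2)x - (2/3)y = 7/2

x = 5, y = 6

Row-reduce the augmented matrix:
R1 ← R1 / (1/5).
R2 ← R2 − 3/2·R1.
R2 ← R2 / (-143/12).
R1 ← R1 − 15/2·R2.
Reading off the reduced rows gives x = 5, y = 6.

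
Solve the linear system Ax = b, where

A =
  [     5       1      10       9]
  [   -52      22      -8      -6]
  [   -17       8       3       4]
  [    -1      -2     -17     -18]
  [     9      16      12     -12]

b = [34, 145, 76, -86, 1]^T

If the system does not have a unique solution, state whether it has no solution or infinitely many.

Row-reduce:
R1 ← R1 / (5).
R2 ← R2 + 52·R1.
R3 ← R3 + 17·R1.
R4 ← R4 + 1·R1.
R5 ← R5 − 9·R1.
R2 ← R2 / (162/5).
R1 ← R1 − 1/5·R2.
R3 ← R3 − 57/5·R2.
R4 ← R4 + 9/5·R2.
R5 ← R5 − 71/5·R2.
R3 ← R3 / (29/9).
R1 ← R1 − 38/27·R3.
R2 ← R2 − 80/27·R3.
R4 ← R4 + 29/3·R3.
R5 ← R5 + 1298/27·R3.
Swap R4 and R5.
R4 ← R4 / (-890/87).
R1 ← R1 + 34/87·R4.
R2 ← R2 + 67/87·R4.
R3 ← R3 − 34/29·R4.
Row 5 reduces to 0 = -3, a contradiction. The system is inconsistent.

no solution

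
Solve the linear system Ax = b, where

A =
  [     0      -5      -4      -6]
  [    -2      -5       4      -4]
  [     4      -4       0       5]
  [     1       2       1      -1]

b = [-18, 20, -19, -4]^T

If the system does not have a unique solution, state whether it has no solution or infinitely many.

x_1 = -6, x_2 = 0, x_3 = 3, x_4 = 1

Row-reduce the augmented matrix:
Swap R1 and R2.
R1 ← R1 / (-2).
R3 ← R3 − 4·R1.
R4 ← R4 − 1·R1.
R2 ← R2 / (-5).
R1 ← R1 − 5/2·R2.
R3 ← R3 + 14·R2.
R4 ← R4 + 1/2·R2.
R3 ← R3 / (96/5).
R1 ← R1 + 4·R3.
R2 ← R2 − 4/5·R3.
R4 ← R4 − 17/5·R3.
R4 ← R4 / (-155/32).
R1 ← R1 − 15/8·R4.
R2 ← R2 − 5/8·R4.
R3 ← R3 − 23/32·R4.
Reading off the reduced rows gives x_1 = -6, x_2 = 0, x_3 = 3, x_4 = 1.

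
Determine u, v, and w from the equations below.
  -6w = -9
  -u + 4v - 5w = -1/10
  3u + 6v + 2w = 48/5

u = -1, v = 8/5, w = 3/2

Row-reduce the augmented matrix:
Swap R1 and R2.
R1 ← R1 / (-1).
R3 ← R3 − 3·R1.
Swap R2 and R3.
R2 ← R2 / (18).
R1 ← R1 + 4·R2.
R3 ← R3 / (-6).
R1 ← R1 − 19/9·R3.
R2 ← R2 + 13/18·R3.
Reading off the reduced rows gives u = -1, v = 8/5, w = 3/2.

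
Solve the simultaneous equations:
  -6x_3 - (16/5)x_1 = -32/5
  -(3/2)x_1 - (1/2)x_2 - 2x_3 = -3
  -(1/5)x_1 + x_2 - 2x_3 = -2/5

Row-reduce:
R1 ← R1 / (-16/5).
R2 ← R2 + 3/2·R1.
R3 ← R3 + 1/5·R1.
R2 ← R2 / (-1/2).
R3 ← R3 − 1·R2.
Rank is 2 with 3 unknowns, leaving x_3 free.

infinitely many solutions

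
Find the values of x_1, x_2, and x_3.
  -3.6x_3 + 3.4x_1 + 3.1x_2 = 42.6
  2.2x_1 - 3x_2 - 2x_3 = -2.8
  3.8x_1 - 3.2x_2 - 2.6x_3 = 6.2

x_1 = 6, x_2 = 6, x_3 = -1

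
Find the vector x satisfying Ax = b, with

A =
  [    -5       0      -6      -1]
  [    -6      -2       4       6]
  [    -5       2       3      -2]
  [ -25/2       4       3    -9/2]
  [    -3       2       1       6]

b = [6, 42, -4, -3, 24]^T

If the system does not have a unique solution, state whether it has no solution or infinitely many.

no solution

Row-reduce:
R1 ← R1 / (-5).
R2 ← R2 + 6·R1.
R3 ← R3 + 5·R1.
R4 ← R4 + 25/2·R1.
R5 ← R5 + 3·R1.
R2 ← R2 / (-2).
R3 ← R3 − 2·R2.
R4 ← R4 − 4·R2.
R5 ← R5 − 2·R2.
R3 ← R3 / (101/5).
R1 ← R1 − 6/5·R3.
R2 ← R2 + 28/5·R3.
R4 ← R4 − 202/5·R3.
R5 ← R5 − 79/5·R3.
Swap R4 and R5.
R4 ← R4 / (904/101).
R1 ← R1 + 17/101·R4.
R2 ← R2 + 190/101·R4.
R3 ← R3 − 31/101·R4.
Row 5 reduces to 0 = 2, a contradiction. The system is inconsistent.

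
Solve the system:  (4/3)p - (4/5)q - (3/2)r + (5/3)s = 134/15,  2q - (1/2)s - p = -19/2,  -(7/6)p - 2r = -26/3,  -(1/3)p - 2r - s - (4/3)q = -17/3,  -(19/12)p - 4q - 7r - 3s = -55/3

Row-reduce:
R1 ← R1 / (4/3).
R2 ← R2 + 1·R1.
R3 ← R3 + 7/6·R1.
R4 ← R4 + 1/3·R1.
R5 ← R5 + 19/12·R1.
R2 ← R2 / (7/5).
R1 ← R1 + 3/5·R2.
R3 ← R3 + 7/10·R2.
R4 ← R4 + 23/15·R2.
R5 ← R5 + 99/20·R2.
R3 ← R3 / (-31/8).
R1 ← R1 + 45/28·R3.
R2 ← R2 + 45/56·R3.
R4 ← R4 + 101/28·R3.
R5 ← R5 + 1429/112·R3.
R4 ← R4 / (-956/651).
R1 ← R1 − 176/217·R4.
R2 ← R2 − 135/868·R4.
R3 ← R3 + 44/93·R4.
R5 ← R5 + 956/217·R4.
Row 5 reduces to 0 = 3, a contradiction. The system is inconsistent.

no solution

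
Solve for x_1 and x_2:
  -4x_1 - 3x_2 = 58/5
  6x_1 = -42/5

x_1 = -7/5, x_2 = -2

Row-reduce the augmented matrix:
R1 ← R1 / (-4).
R2 ← R2 − 6·R1.
R2 ← R2 / (-9/2).
R1 ← R1 − 3/4·R2.
Reading off the reduced rows gives x_1 = -7/5, x_2 = -2.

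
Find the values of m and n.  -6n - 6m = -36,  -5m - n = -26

Row-reduce the augmented matrix:
R1 ← R1 / (-6).
R2 ← R2 + 5·R1.
R2 ← R2 / (4).
R1 ← R1 − 1·R2.
Reading off the reduced rows gives m = 5, n = 1.

m = 5, n = 1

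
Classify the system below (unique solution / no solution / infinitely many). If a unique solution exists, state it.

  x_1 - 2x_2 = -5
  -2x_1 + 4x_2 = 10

Row-reduce:
R2 ← R2 + 2·R1.
Rank is 1 with 2 unknowns, leaving x_2 free.

infinitely many solutions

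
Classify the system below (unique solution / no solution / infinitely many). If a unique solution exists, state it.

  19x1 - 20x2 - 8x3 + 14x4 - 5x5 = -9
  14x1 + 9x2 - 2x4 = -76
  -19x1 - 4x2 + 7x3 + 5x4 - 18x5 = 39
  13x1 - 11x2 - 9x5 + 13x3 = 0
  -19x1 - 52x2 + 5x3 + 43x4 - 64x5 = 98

no solution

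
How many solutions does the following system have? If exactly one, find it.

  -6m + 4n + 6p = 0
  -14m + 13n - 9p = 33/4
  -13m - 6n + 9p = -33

Row-reduce the augmented matrix:
R1 ← R1 / (-6).
R2 ← R2 + 14·R1.
R3 ← R3 + 13·R1.
R2 ← R2 / (11/3).
R1 ← R1 + 2/3·R2.
R3 ← R3 + 44/3·R2.
R3 ← R3 / (-96).
R1 ← R1 + 57/11·R3.
R2 ← R2 + 69/11·R3.
Reading off the reduced rows gives m = 3/2, n = 9/4, p = 0.

m = 3/2, n = 9/4, p = 0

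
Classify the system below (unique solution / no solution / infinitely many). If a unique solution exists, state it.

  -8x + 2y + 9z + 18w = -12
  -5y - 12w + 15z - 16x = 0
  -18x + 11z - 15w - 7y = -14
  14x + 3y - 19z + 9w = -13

no solution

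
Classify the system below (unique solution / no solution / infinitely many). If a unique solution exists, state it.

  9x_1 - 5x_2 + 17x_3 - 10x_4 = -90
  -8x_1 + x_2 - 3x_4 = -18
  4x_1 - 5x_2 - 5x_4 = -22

Row-reduce:
R1 ← R1 / (9).
R2 ← R2 + 8·R1.
R3 ← R3 − 4·R1.
R2 ← R2 / (-31/9).
R1 ← R1 + 5/9·R2.
R3 ← R3 + 25/9·R2.
R3 ← R3 / (-612/31).
R1 ← R1 + 17/31·R3.
R2 ← R2 + 136/31·R3.
Rank is 3 with 4 unknowns, leaving x_4 free.

infinitely many solutions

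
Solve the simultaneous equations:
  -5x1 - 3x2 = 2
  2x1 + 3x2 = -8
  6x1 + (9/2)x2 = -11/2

Row-reduce:
R1 ← R1 / (-5).
R2 ← R2 − 2·R1.
R3 ← R3 − 6·R1.
R2 ← R2 / (9/5).
R1 ← R1 − 3/5·R2.
R3 ← R3 − 9/10·R2.
Row 3 reduces to 0 = 1/2, a contradiction. The system is inconsistent.

no solution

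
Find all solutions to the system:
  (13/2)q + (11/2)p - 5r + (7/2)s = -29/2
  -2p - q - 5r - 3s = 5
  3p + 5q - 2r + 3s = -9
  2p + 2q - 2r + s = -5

infinitely many solutions

Row-reduce:
R1 ← R1 / (11/2).
R2 ← R2 + 2·R1.
R3 ← R3 − 3·R1.
R4 ← R4 − 2·R1.
R2 ← R2 / (15/11).
R1 ← R1 − 13/11·R2.
R3 ← R3 − 16/11·R2.
R4 ← R4 + 4/11·R2.
R3 ← R3 / (8).
R1 ← R1 − 5·R3.
R2 ← R2 + 5·R3.
R4 ← R4 + 2·R3.
Rank is 3 with 4 unknowns, leaving s free.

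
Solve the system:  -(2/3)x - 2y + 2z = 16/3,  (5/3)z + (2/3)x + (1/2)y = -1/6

infinitely many solutions

Row-reduce:
R1 ← R1 / (-2/3).
R2 ← R2 − 2/3·R1.
R2 ← R2 / (-3/2).
R1 ← R1 − 3·R2.
Rank is 2 with 3 unknowns, leaving z free.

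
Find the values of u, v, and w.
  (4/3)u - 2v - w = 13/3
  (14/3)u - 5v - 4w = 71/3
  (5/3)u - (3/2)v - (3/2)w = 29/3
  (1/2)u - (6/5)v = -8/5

u = 4, v = 3, w = -5

Row-reduce the augmented matrix:
R1 ← R1 / (4/3).
R2 ← R2 − 14/3·R1.
R3 ← R3 − 5/3·R1.
R4 ← R4 − 1/2·R1.
R2 ← R2 / (2).
R1 ← R1 + 3/2·R2.
R3 ← R3 − 1·R2.
R4 ← R4 + 9/20·R2.
Swap R3 and R4.
R3 ← R3 / (21/80).
R1 ← R1 + 9/8·R3.
R2 ← R2 + 1/4·R3.
R4 reduces to 0 = 0, so the extra equation is consistent.
Reading off the reduced rows gives u = 4, v = 3, w = -5.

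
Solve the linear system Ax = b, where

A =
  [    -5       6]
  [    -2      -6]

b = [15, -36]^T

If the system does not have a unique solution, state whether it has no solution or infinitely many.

Row-reduce the augmented matrix:
R1 ← R1 / (-5).
R2 ← R2 + 2·R1.
R2 ← R2 / (-42/5).
R1 ← R1 + 6/5·R2.
Reading off the reduced rows gives x_1 = 3, x_2 = 5.

x_1 = 3, x_2 = 5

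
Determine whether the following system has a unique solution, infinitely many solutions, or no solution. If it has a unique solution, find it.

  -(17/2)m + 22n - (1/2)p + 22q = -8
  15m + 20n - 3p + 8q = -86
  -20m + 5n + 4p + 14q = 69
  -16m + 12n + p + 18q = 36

Row-reduce:
R1 ← R1 / (-17/2).
R2 ← R2 − 15·R1.
R3 ← R3 + 20·R1.
R4 ← R4 + 16·R1.
R2 ← R2 / (1000/17).
R1 ← R1 + 44/17·R2.
R3 ← R3 + 795/17·R2.
R4 ← R4 + 500/17·R2.
R3 ← R3 / (209/100).
R1 ← R1 + 14/125·R3.
R2 ← R2 + 33/500·R3.
Row 4 reduces to 0 = 1, a contradiction. The system is inconsistent.

no solution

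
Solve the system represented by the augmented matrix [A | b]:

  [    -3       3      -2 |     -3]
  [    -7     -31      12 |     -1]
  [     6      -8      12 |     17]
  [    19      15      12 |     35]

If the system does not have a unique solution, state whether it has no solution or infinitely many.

Row-reduce the augmented matrix:
R1 ← R1 / (-3).
R2 ← R2 + 7·R1.
R3 ← R3 − 6·R1.
R4 ← R4 − 19·R1.
R2 ← R2 / (-38).
R1 ← R1 + 1·R2.
R3 ← R3 + 2·R2.
R4 ← R4 − 34·R2.
R3 ← R3 / (406/57).
R1 ← R1 − 13/57·R3.
R2 ← R2 + 25/57·R3.
R4 ← R4 − 812/57·R3.
R4 reduces to 0 = 0, so the extra equation is consistent.
Reading off the reduced rows gives x_1 = 1/2, x_2 = 1/2, x_3 = 3/2.

x_1 = 1/2, x_2 = 1/2, x_3 = 3/2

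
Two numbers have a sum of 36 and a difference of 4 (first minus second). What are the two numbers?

first number: 20, second number: 16

Let x = first number, y = second number.
  x + y = 36
  x - y = 4
Row-reduce the augmented matrix:
R2 ← R2 − 1·R1.
R2 ← R2 / (-2).
R1 ← R1 − 1·R2.
Reading off the reduced rows gives x = 20, y = 16.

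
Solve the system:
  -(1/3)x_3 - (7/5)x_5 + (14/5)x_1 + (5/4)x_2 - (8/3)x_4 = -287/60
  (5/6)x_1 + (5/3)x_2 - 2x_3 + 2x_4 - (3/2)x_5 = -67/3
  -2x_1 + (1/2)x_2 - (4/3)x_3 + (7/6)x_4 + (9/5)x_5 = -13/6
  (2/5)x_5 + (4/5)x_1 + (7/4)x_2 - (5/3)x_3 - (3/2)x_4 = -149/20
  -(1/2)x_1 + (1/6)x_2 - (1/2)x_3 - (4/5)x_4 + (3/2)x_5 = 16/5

no solution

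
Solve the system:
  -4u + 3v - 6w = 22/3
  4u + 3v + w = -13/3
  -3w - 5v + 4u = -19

u = -7/3, v = 4/3, w = 1

Row-reduce the augmented matrix:
R1 ← R1 / (-4).
R2 ← R2 − 4·R1.
R3 ← R3 − 4·R1.
R2 ← R2 / (6).
R1 ← R1 + 3/4·R2.
R3 ← R3 + 2·R2.
R3 ← R3 / (-32/3).
R1 ← R1 − 7/8·R3.
R2 ← R2 + 5/6·R3.
Reading off the reduced rows gives u = -7/3, v = 4/3, w = 1.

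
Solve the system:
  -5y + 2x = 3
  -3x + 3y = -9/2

x = 3/2, y = 0

Row-reduce the augmented matrix:
R1 ← R1 / (2).
R2 ← R2 + 3·R1.
R2 ← R2 / (-9/2).
R1 ← R1 + 5/2·R2.
Reading off the reduced rows gives x = 3/2, y = 0.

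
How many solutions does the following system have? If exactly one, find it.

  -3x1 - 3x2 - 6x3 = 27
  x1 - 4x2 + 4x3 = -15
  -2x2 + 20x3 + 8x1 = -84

Row-reduce:
R1 ← R1 / (-3).
R2 ← R2 − 1·R1.
R3 ← R3 − 8·R1.
R2 ← R2 / (-5).
R1 ← R1 − 1·R2.
R3 ← R3 + 10·R2.
Rank is 2 with 3 unknowns, leaving x3 free.

infinitely many solutions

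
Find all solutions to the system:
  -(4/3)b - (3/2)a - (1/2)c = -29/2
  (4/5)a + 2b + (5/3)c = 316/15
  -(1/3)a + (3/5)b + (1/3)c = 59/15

Row-reduce the augmented matrix:
R1 ← R1 / (-3/2).
R2 ← R2 − 4/5·R1.
R3 ← R3 + 1/3·R1.
R2 ← R2 / (58/45).
R1 ← R1 − 8/9·R2.
R3 ← R3 − 121/135·R2.
R3 ← R3 / (-1381/2610).
R1 ← R1 + 55/87·R3.
R2 ← R2 − 63/58·R3.
Reading off the reduced rows gives a = 3, b = 6, c = 4.

a = 3, b = 6, c = 4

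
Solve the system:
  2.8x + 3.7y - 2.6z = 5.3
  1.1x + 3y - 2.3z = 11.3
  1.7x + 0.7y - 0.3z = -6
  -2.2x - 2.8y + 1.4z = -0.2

Row-reduce the augmented matrix:
R1 ← R1 / (14/5).
R2 ← R2 − 11/10·R1.
R3 ← R3 − 17/10·R1.
R4 ← R4 + 11/5·R1.
R2 ← R2 / (433/280).
R1 ← R1 − 37/28·R2.
R3 ← R3 + 433/280·R2.
R4 ← R4 − 3/28·R2.
Swap R3 and R4.
R3 ← R3 / (-240/433).
R1 ← R1 − 71/433·R3.
R2 ← R2 + 358/433·R3.
R4 reduces to 0 = 0, so the extra equation is consistent.
Reading off the reduced rows gives x = -5, y = 1, z = -6.

x = -5, y = 1, z = -6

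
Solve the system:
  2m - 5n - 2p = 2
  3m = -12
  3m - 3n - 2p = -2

Row-reduce the augmented matrix:
R1 ← R1 / (2).
R2 ← R2 − 3·R1.
R3 ← R3 − 3·R1.
R2 ← R2 / (15/2).
R1 ← R1 + 5/2·R2.
R3 ← R3 − 9/2·R2.
R3 ← R3 / (-4/5).
R2 ← R2 − 2/5·R3.
Reading off the reduced rows gives m = -4, n = 0, p = -5.

m = -4, n = 0, p = -5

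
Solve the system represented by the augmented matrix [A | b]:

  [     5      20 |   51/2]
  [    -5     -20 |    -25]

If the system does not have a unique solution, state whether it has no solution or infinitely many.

Row-reduce:
R1 ← R1 / (5).
R2 ← R2 + 5·R1.
Row 2 reduces to 0 = 1/2, a contradiction. The system is inconsistent.

no solution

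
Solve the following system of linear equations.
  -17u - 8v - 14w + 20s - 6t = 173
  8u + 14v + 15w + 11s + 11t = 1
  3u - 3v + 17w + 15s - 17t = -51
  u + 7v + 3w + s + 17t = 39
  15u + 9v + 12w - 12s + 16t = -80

Row-reduce the augmented matrix:
R1 ← R1 / (-17).
R2 ← R2 − 8·R1.
R3 ← R3 − 3·R1.
R4 ← R4 − 1·R1.
R5 ← R5 − 15·R1.
R2 ← R2 / (174/17).
R1 ← R1 − 8/17·R2.
R3 ← R3 + 75/17·R2.
R4 ← R4 − 111/17·R2.
R5 ← R5 − 33/17·R2.
R3 ← R3 / (1053/58).
R1 ← R1 − 38/87·R3.
R2 ← R2 − 143/174·R3.
R4 ← R4 + 185/58·R3.
R5 ← R5 + 113/58·R3.
R4 ← R4 / (-6364/1053).
R1 ← R1 + 8758/3159·R4.
R2 ← R2 − 184/243·R4.
R3 ← R3 − 1585/1053·R4.
R5 ← R5 − 4958/1053·R4.
R5 ← R5 / (624/43).
R1 ← R1 + 17878/4773·R5.
R2 ← R2 − 12262/4773·R5.
R3 ← R3 − 2244/1591·R5.
R4 ← R4 + 2337/1591·R5.
Reading off the reduced rows gives u = 1, v = -3, w = -5, s = 6, t = 4.

u = 1, v = -3, w = -5, s = 6, t = 4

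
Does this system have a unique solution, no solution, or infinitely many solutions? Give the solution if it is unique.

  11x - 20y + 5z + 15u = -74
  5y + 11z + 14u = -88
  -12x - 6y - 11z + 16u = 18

Row-reduce:
R1 ← R1 / (11).
R3 ← R3 + 12·R1.
R2 ← R2 / (5).
R1 ← R1 + 20/11·R2.
R3 ← R3 + 306/11·R2.
R3 ← R3 / (3061/55).
R1 ← R1 − 49/11·R3.
R2 ← R2 − 11/5·R3.
Rank is 3 with 4 unknowns, leaving u free.

infinitely many solutions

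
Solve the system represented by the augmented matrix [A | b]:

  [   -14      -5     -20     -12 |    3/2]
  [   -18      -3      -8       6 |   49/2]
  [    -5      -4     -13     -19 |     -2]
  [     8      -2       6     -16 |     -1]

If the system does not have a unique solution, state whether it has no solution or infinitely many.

Row-reduce the augmented matrix:
R1 ← R1 / (-14).
R2 ← R2 + 18·R1.
R3 ← R3 + 5·R1.
R4 ← R4 − 8·R1.
R2 ← R2 / (24/7).
R1 ← R1 − 5/14·R2.
R3 ← R3 + 31/14·R2.
R4 ← R4 + 34/7·R2.
R3 ← R3 / (67/12).
R1 ← R1 + 5/12·R3.
R2 ← R2 − 31/6·R3.
R4 ← R4 − 59/3·R3.
R4 ← R4 / (709/67).
R1 ← R1 + 193/134·R4.
R2 ← R2 − 473/67·R4.
R3 ← R3 + 21/134·R4.
Reading off the reduced rows gives x_1 = -3, x_2 = 5/2, x_3 = 2, x_4 = -1.

x_1 = -3, x_2 = 5/2, x_3 = 2, x_4 = -1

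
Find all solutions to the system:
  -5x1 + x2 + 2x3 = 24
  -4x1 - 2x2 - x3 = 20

infinitely many solutions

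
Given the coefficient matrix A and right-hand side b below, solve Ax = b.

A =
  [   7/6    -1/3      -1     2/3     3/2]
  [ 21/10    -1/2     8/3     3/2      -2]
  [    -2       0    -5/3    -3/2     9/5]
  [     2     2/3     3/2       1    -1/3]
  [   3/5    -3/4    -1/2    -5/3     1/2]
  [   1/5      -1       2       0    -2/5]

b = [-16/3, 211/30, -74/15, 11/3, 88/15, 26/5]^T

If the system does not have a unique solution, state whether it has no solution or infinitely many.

no solution

Row-reduce:
R1 ← R1 / (7/6).
R2 ← R2 − 21/10·R1.
R3 ← R3 + 2·R1.
R4 ← R4 − 2·R1.
R5 ← R5 − 3/5·R1.
R6 ← R6 − 1/5·R1.
R2 ← R2 / (1/10).
R1 ← R1 + 2/7·R2.
R3 ← R3 + 4/7·R2.
R4 ← R4 − 26/21·R2.
R5 ← R5 + 81/140·R2.
R6 ← R6 + 33/35·R2.
R3 ← R3 / (155/7).
R1 ← R1 − 250/21·R3.
R2 ← R2 − 134/3·R3.
R4 ← R4 + 6563/126·R3.
R5 ← R5 − 181/7·R3.
R6 ← R6 − 310/7·R3.
R4 ← R4 / (-3709/5580).
R1 ← R1 − 65/93·R4.
R2 ← R2 − 122/465·R4.
R3 ← R3 − 19/310·R4.
R5 ← R5 + 3457/1860·R4.
R5 ← R5 / (-1756939/222540).
R1 ← R1 − 9129/3709·R5.
R2 ← R2 + 12937/18545·R5.
R3 ← R3 + 14742/18545·R5.
R4 ← R4 + 66734/18545·R5.
Row 6 reduces to 0 = 1, a contradiction. The system is inconsistent.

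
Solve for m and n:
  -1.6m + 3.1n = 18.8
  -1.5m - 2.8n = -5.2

m = -4, n = 4

Row-reduce the augmented matrix:
R1 ← R1 / (-8/5).
R2 ← R2 + 3/2·R1.
R2 ← R2 / (-913/160).
R1 ← R1 + 31/16·R2.
Reading off the reduced rows gives m = -4, n = 4.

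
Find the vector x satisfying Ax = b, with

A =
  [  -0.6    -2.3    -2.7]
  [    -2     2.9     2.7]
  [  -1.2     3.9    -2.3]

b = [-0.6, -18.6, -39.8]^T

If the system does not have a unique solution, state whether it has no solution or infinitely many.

Row-reduce the augmented matrix:
R1 ← R1 / (-3/5).
R2 ← R2 + 2·R1.
R3 ← R3 + 6/5·R1.
R2 ← R2 / (317/30).
R1 ← R1 − 23/6·R2.
R3 ← R3 − 17/2·R2.
R3 ← R3 / (-10004/1585).
R1 ← R1 − 81/317·R3.
R2 ← R2 − 351/317·R3.
Reading off the reduced rows gives x_1 = 6, x_2 = -6, x_3 = 4.

x_1 = 6, x_2 = -6, x_3 = 4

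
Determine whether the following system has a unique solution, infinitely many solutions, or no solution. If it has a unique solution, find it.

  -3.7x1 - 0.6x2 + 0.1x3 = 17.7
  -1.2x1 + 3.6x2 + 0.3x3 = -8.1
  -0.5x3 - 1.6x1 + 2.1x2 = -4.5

x1 = -4, x2 = -4, x3 = 5

Row-reduce the augmented matrix:
R1 ← R1 / (-37/10).
R2 ← R2 + 6/5·R1.
R3 ← R3 + 8/5·R1.
R2 ← R2 / (702/185).
R1 ← R1 − 6/37·R2.
R3 ← R3 − 873/370·R2.
R3 ← R3 / (-369/520).
R1 ← R1 + 1/26·R3.
R2 ← R2 − 11/156·R3.
Reading off the reduced rows gives x1 = -4, x2 = -4, x3 = 5.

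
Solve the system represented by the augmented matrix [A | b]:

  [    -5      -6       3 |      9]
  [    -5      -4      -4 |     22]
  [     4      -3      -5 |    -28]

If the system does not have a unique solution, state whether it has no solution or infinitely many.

x_1 = -6, x_2 = 3, x_3 = -1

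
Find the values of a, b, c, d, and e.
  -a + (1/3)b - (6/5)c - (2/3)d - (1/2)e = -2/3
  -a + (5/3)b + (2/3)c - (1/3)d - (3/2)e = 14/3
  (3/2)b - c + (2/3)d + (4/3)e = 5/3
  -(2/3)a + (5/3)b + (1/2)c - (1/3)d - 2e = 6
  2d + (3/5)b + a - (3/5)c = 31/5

a = 1, b = 2, c = 0, d = 2, e = -2

Row-reduce the augmented matrix:
R1 ← R1 / (-1).
R2 ← R2 + 1·R1.
R4 ← R4 + 2/3·R1.
R5 ← R5 − 1·R1.
R2 ← R2 / (4/3).
R1 ← R1 + 1/3·R2.
R3 ← R3 − 3/2·R2.
R4 ← R4 − 13/9·R2.
R5 ← R5 − 14/15·R2.
R3 ← R3 / (-31/10).
R1 ← R1 − 5/3·R3.
R2 ← R2 − 7/5·R3.
R4 ← R4 + 13/18·R3.
R5 ← R5 + 233/75·R3.
R4 ← R4 / (-2129/6696).
R1 ← R1 − 253/279·R4.
R2 ← R2 − 71/186·R4.
R3 ← R3 + 35/372·R4.
R5 ← R5 − 4507/5580·R4.
R5 ← R5 / (-110717/21290).
R1 ← R1 + 7347/4258·R5.
R2 ← R2 + 2188/2129·R5.
R3 ← R3 + 960/2129·R5.
R4 ← R4 − 7741/2129·R5.
Reading off the reduced rows gives a = 1, b = 2, c = 0, d = 2, e = -2.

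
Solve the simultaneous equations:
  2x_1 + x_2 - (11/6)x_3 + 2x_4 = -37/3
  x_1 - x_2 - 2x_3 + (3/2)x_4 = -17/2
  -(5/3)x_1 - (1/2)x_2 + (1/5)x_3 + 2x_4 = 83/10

Row-reduce:
R1 ← R1 / (2).
R2 ← R2 − 1·R1.
R3 ← R3 + 5/3·R1.
R2 ← R2 / (-3/2).
R1 ← R1 − 1/2·R2.
R3 ← R3 − 1/3·R2.
R3 ← R3 / (-847/540).
R1 ← R1 + 23/18·R3.
R2 ← R2 − 13/18·R3.
Rank is 3 with 4 unknowns, leaving x_4 free.

infinitely many solutions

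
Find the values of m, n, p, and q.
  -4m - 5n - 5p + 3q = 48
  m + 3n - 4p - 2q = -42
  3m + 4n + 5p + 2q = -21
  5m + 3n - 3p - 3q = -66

Row-reduce the augmented matrix:
R1 ← R1 / (-4).
R2 ← R2 − 1·R1.
R3 ← R3 − 3·R1.
R4 ← R4 − 5·R1.
R2 ← R2 / (7/4).
R1 ← R1 − 5/4·R2.
R3 ← R3 − 1/4·R2.
R4 ← R4 + 13/4·R2.
R3 ← R3 / (2).
R1 ← R1 − 5·R3.
R2 ← R2 + 3·R3.
R4 ← R4 + 19·R3.
R4 ← R4 / (81/2).
R1 ← R1 + 153/14·R4.
R2 ← R2 − 83/14·R4.
R3 ← R3 − 31/14·R4.
Reading off the reduced rows gives m = -6, n = -6, p = 3, q = 3.

m = -6, n = -6, p = 3, q = 3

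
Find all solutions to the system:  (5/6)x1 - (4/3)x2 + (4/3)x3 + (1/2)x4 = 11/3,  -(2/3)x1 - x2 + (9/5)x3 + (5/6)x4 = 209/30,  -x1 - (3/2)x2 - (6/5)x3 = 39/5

infinitely many solutions

Row-reduce:
R1 ← R1 / (5/6).
R2 ← R2 + 2/3·R1.
R3 ← R3 + 1·R1.
R2 ← R2 / (-31/15).
R1 ← R1 + 8/5·R2.
R3 ← R3 + 31/10·R2.
R3 ← R3 / (-39/10).
R1 ← R1 + 96/155·R3.
R2 ← R2 + 43/31·R3.
Rank is 3 with 4 unknowns, leaving x4 free.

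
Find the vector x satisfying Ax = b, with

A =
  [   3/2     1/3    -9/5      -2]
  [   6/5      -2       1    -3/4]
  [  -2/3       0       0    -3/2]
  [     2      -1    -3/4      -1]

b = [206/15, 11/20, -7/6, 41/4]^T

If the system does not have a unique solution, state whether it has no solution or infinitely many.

x_1 = 4, x_2 = 1, x_3 = -3, x_4 = -1

Row-reduce the augmented matrix:
R1 ← R1 / (3/2).
R2 ← R2 − 6/5·R1.
R3 ← R3 + 2/3·R1.
R4 ← R4 − 2·R1.
R2 ← R2 / (-34/15).
R1 ← R1 − 2/9·R2.
R3 ← R3 − 4/27·R2.
R4 ← R4 + 13/9·R2.
R3 ← R3 / (-98/153).
R1 ← R1 + 49/51·R3.
R2 ← R2 + 183/170·R3.
R4 ← R4 − 97/1020·R3.
R4 ← R4 / (109/140).
R1 ← R1 − 9/4·R4.
R2 ← R2 − 993/280·R4.
R3 ← R3 − 51/14·R4.
Reading off the reduced rows gives x_1 = 4, x_2 = 1, x_3 = -3, x_4 = -1.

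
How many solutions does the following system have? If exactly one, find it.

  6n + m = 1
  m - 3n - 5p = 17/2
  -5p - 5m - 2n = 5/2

Row-reduce the augmented matrix:
R2 ← R2 − 1·R1.
R3 ← R3 + 5·R1.
R2 ← R2 / (-9).
R1 ← R1 − 6·R2.
R3 ← R3 − 28·R2.
R3 ← R3 / (-185/9).
R1 ← R1 + 10/3·R3.
R2 ← R2 − 5/9·R3.
Reading off the reduced rows gives m = 1, n = 0, p = -3/2.

m = 1, n = 0, p = -3/2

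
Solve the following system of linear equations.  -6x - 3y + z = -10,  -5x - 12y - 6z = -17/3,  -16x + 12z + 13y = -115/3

Row-reduce the augmented matrix:
R1 ← R1 / (-6).
R2 ← R2 + 5·R1.
R3 ← R3 + 16·R1.
R2 ← R2 / (-19/2).
R1 ← R1 − 1/2·R2.
R3 ← R3 − 21·R2.
R3 ← R3 / (-329/57).
R1 ← R1 + 10/19·R3.
R2 ← R2 − 41/57·R3.
Reading off the reduced rows gives x = 7/3, y = -1, z = 1.

x = 7/3, y = -1, z = 1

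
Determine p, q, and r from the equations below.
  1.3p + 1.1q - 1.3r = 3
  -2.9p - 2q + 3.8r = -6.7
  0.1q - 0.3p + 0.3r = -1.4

Row-reduce the augmented matrix:
R1 ← R1 / (13/10).
R2 ← R2 + 29/10·R1.
R3 ← R3 + 3/10·R1.
R2 ← R2 / (59/130).
R1 ← R1 − 11/13·R2.
R3 ← R3 − 23/65·R2.
R3 ← R3 / (-207/295).
R1 ← R1 + 158/59·R3.
R2 ← R2 − 117/59·R3.
Reading off the reduced rows gives p = 5, q = -2, r = 1.

p = 5, q = -2, r = 1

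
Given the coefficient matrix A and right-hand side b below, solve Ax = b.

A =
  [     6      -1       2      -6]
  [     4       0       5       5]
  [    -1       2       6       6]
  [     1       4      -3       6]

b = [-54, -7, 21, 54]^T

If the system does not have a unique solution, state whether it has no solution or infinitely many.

Row-reduce the augmented matrix:
R1 ← R1 / (6).
R2 ← R2 − 4·R1.
R3 ← R3 + 1·R1.
R4 ← R4 − 1·R1.
R2 ← R2 / (2/3).
R1 ← R1 + 1/6·R2.
R3 ← R3 − 11/6·R2.
R4 ← R4 − 25/6·R2.
R3 ← R3 / (-15/4).
R1 ← R1 − 5/4·R3.
R2 ← R2 − 11/2·R3.
R4 ← R4 + 105/4·R3.
R4 ← R4 / (89).
R1 ← R1 + 16/3·R4.
R2 ← R2 + 232/15·R4.
R3 ← R3 − 79/15·R4.
Reading off the reduced rows gives x_1 = -3, x_2 = 6, x_3 = -3, x_4 = 4.

x_1 = -3, x_2 = 6, x_3 = -3, x_4 = 4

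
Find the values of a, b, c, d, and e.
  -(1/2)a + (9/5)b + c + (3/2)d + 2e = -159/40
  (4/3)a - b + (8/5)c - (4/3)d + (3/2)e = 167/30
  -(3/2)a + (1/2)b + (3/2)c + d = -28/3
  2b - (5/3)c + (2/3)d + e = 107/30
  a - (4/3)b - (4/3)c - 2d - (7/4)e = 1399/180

Row-reduce the augmented matrix:
R1 ← R1 / (-1/2).
R2 ← R2 − 4/3·R1.
R3 ← R3 + 3/2·R1.
R5 ← R5 − 1·R1.
R2 ← R2 / (19/5).
R1 ← R1 + 18/5·R2.
R3 ← R3 + 49/10·R2.
R4 ← R4 − 2·R2.
R5 ← R5 − 34/15·R2.
R3 ← R3 / (2281/570).
R1 ← R1 − 194/95·R3.
R2 ← R2 − 64/57·R3.
R4 ← R4 + 223/57·R3.
R5 ← R5 + 1606/855·R3.
R4 ← R4 / (-5453/6843).
R1 ← R1 + 1009/2281·R4.
R2 ← R2 − 1640/2281·R4.
R3 ← R3 + 35/2281·R4.
R5 ← R5 + 1413/2281·R4.
R5 ← R5 / (-40871/65436).
R1 ← R1 − 10411/10906·R5.
R2 ← R2 − 305/266·R5.
R3 ← R3 − 545/779·R5.
R4 ← R4 + 2081/10906·R5.
Reading off the reduced rows gives a = 5/2, b = 1/3, c = -2, d = -11/4, e = 7/5.

a = 5/2, b = 1/3, c = -2, d = -11/4, e = 7/5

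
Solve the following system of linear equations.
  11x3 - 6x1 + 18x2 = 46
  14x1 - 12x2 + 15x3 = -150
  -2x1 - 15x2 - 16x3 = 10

x1 = -3, x2 = 4, x3 = -4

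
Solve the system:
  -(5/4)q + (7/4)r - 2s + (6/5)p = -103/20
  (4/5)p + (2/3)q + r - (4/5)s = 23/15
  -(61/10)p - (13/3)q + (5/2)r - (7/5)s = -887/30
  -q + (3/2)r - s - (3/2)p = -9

no solution

Row-reduce:
R1 ← R1 / (6/5).
R2 ← R2 − 4/5·R1.
R3 ← R3 + 61/10·R1.
R4 ← R4 + 3/2·R1.
R2 ← R2 / (3/2).
R1 ← R1 + 25/24·R2.
R3 ← R3 + 171/16·R2.
R4 ← R4 + 41/16·R2.
R3 ← R3 / (245/24).
R1 ← R1 − 145/108·R3.
R2 ← R2 + 1/9·R3.
R4 ← R4 − 245/72·R3.
Row 4 reduces to 0 = -1/6, a contradiction. The system is inconsistent.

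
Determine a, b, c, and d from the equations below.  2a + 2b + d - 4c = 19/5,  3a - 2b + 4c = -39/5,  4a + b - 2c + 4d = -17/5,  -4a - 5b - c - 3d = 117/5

Row-reduce the augmented matrix:
R1 ← R1 / (2).
R2 ← R2 − 3·R1.
R3 ← R3 − 4·R1.
R4 ← R4 + 4·R1.
R2 ← R2 / (-5).
R1 ← R1 − 1·R2.
R3 ← R3 + 3·R2.
R4 ← R4 + 1·R2.
Swap R3 and R4.
R3 ← R3 / (-11).
R2 ← R2 + 2·R3.
R4 ← R4 / (29/10).
R1 ← R1 − 1/5·R4.
R2 ← R2 − 47/110·R4.
R3 ← R3 − 7/110·R4.
Reading off the reduced rows gives a = -3/5, b = -3, c = -3, d = -1.

a = -3/5, b = -3, c = -3, d = -1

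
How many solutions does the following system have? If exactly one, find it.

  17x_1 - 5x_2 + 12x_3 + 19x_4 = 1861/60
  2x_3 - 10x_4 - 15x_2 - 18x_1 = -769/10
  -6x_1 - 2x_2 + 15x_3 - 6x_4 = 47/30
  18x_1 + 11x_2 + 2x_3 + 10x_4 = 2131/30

Row-reduce the augmented matrix:
R1 ← R1 / (17).
R2 ← R2 + 18·R1.
R3 ← R3 + 6·R1.
R4 ← R4 − 18·R1.
R2 ← R2 / (-345/17).
R1 ← R1 + 5/17·R2.
R3 ← R3 + 64/17·R2.
R4 ← R4 − 277/17·R2.
R3 ← R3 / (1139/69).
R1 ← R1 − 34/69·R3.
R2 ← R2 + 50/69·R3.
R4 ← R4 − 76/69·R3.
R4 ← R4 / (-10912/5695).
R1 ← R1 − 337/335·R4.
R2 ← R2 + 3132/5695·R4.
R3 ← R3 + 404/5695·R4.
Reading off the reduced rows gives x_1 = 13/5, x_2 = 8/3, x_3 = 6/5, x_4 = -3/4.

x_1 = 13/5, x_2 = 8/3, x_3 = 6/5, x_4 = -3/4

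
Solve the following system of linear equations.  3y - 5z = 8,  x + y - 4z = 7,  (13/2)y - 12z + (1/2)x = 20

no solution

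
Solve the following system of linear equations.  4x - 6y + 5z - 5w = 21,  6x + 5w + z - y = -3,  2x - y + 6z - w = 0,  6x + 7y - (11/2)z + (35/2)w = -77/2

no solution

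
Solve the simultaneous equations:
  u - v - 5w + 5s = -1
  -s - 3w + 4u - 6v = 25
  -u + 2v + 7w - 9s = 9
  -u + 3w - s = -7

infinitely many solutions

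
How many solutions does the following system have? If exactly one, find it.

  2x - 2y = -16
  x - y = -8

Row-reduce:
R1 ← R1 / (2).
R2 ← R2 − 1·R1.
Rank is 1 with 2 unknowns, leaving y free.

infinitely many solutions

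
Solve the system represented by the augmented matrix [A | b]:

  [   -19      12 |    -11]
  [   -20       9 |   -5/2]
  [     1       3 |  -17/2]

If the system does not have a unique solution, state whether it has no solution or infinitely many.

x_1 = -1, x_2 = -5/2

Row-reduce the augmented matrix:
R1 ← R1 / (-19).
R2 ← R2 + 20·R1.
R3 ← R3 − 1·R1.
R2 ← R2 / (-69/19).
R1 ← R1 + 12/19·R2.
R3 ← R3 − 69/19·R2.
R3 reduces to 0 = 0, so the extra equation is consistent.
Reading off the reduced rows gives x_1 = -1, x_2 = -5/2.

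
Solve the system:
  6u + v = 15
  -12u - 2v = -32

Row-reduce:
R1 ← R1 / (6).
R2 ← R2 + 12·R1.
Row 2 reduces to 0 = -2, a contradiction. The system is inconsistent.

no solution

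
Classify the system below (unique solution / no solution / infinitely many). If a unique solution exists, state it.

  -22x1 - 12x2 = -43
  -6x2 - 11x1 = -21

no solution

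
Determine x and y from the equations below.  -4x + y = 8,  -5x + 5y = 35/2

x = -3/2, y = 2

Row-reduce the augmented matrix:
R1 ← R1 / (-4).
R2 ← R2 + 5·R1.
R2 ← R2 / (15/4).
R1 ← R1 + 1/4·R2.
Reading off the reduced rows gives x = -3/2, y = 2.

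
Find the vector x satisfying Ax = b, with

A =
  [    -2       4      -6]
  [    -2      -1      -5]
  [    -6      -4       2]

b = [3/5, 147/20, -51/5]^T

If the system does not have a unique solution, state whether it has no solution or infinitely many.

x_1 = 11/5, x_2 = -7/4, x_3 = -2

Row-reduce the augmented matrix:
R1 ← R1 / (-2).
R2 ← R2 + 2·R1.
R3 ← R3 + 6·R1.
R2 ← R2 / (-5).
R1 ← R1 + 2·R2.
R3 ← R3 + 16·R2.
R3 ← R3 / (84/5).
R1 ← R1 − 13/5·R3.
R2 ← R2 + 1/5·R3.
Reading off the reduced rows gives x_1 = 11/5, x_2 = -7/4, x_3 = -2.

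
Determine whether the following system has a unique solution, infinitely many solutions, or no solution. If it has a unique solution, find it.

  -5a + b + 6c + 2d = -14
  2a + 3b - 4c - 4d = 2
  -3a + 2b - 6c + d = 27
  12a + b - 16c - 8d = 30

Row-reduce:
R1 ← R1 / (-5).
R2 ← R2 − 2·R1.
R3 ← R3 + 3·R1.
R4 ← R4 − 12·R1.
R2 ← R2 / (17/5).
R1 ← R1 + 1/5·R2.
R3 ← R3 − 7/5·R2.
R4 ← R4 − 17/5·R2.
R3 ← R3 / (-152/17).
R1 ← R1 + 22/17·R3.
R2 ← R2 + 8/17·R3.
Rank is 3 with 4 unknowns, leaving d free.

infinitely many solutions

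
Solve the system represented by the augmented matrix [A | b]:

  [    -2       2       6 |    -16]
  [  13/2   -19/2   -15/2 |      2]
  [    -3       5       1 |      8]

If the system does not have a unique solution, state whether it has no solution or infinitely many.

no solution

Row-reduce:
R1 ← R1 / (-2).
R2 ← R2 − 13/2·R1.
R3 ← R3 + 3·R1.
R2 ← R2 / (-3).
R1 ← R1 + 1·R2.
R3 ← R3 − 2·R2.
Row 3 reduces to 0 = -4/3, a contradiction. The system is inconsistent.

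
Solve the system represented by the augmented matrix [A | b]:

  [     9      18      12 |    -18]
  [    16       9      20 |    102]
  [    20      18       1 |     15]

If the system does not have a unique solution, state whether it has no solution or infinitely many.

Row-reduce the augmented matrix:
R1 ← R1 / (9).
R2 ← R2 − 16·R1.
R3 ← R3 − 20·R1.
R2 ← R2 / (-23).
R1 ← R1 − 2·R2.
R3 ← R3 + 22·R2.
R3 ← R3 / (-561/23).
R1 ← R1 − 28/23·R3.
R2 ← R2 − 4/69·R3.
Reading off the reduced rows gives x_1 = 6, x_2 = -6, x_3 = 3.

x_1 = 6, x_2 = -6, x_3 = 3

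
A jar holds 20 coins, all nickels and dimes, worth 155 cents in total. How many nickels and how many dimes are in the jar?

Let n = nickels, d = dimes.
  n + d = 20
  5n + 10d = 155
From equation 1: n = 20 − d.
Substitute into equation 2 and solve: d = 11.
Then n = 9.

nickels: 9, dimes: 11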